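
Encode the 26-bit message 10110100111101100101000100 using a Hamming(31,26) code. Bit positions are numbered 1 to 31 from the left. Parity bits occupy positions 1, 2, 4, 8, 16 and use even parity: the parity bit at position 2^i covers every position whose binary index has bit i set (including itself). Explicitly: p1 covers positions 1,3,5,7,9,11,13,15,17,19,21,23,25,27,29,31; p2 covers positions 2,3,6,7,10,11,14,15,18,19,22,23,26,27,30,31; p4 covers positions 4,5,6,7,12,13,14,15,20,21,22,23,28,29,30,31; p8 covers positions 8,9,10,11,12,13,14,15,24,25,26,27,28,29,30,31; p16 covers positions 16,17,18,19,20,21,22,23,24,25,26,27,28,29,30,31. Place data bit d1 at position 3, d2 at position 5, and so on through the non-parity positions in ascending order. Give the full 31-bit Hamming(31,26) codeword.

1010011001001110101100101000100

Place data bits at non-power-of-two positions: b3=1, b5=0, b6=1, b7=1, b9=0, b10=1, b11=0, b12=0, b13=1, b14=1, b15=1, b17=1, b18=0, b19=1, b20=1, b21=0, b22=0, b23=1, b24=0, b25=1, b26=0, b27=0, b28=0, b29=1, b30=0, b31=0.
p1 = XOR of data positions {3,5,7,9,11,13,15,17,19,21,23,25,27,29,31} = 1⊕0⊕1⊕0⊕0⊕1⊕1⊕1⊕1⊕0⊕1⊕1⊕0⊕1⊕0 = 1
p2 = XOR of data positions {3,6,7,10,11,14,15,18,19,22,23,26,27,30,31} = 1⊕1⊕1⊕1⊕0⊕1⊕1⊕0⊕1⊕0⊕1⊕0⊕0⊕0⊕0 = 0
p4 = XOR of data positions {5,6,7,12,13,14,15,20,21,22,23,28,29,30,31} = 0⊕1⊕1⊕0⊕1⊕1⊕1⊕1⊕0⊕0⊕1⊕0⊕1⊕0⊕0 = 0
p8 = XOR of data positions {9,10,11,12,13,14,15,24,25,26,27,28,29,30,31} = 0⊕1⊕0⊕0⊕1⊕1⊕1⊕0⊕1⊕0⊕0⊕0⊕1⊕0⊕0 = 0
p16 = XOR of data positions {17,18,19,20,21,22,23,24,25,26,27,28,29,30,31} = 1⊕0⊕1⊕1⊕0⊕0⊕1⊕0⊕1⊕0⊕0⊕0⊕1⊕0⊕0 = 0
Codeword b1..b31 = 1010011001001110101100101000100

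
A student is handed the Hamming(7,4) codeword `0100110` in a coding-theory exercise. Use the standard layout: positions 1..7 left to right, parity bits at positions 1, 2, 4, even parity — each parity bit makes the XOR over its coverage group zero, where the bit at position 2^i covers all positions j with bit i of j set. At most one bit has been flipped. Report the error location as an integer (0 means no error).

1

s1: b1⊕b3⊕b5⊕b7 = 0⊕0⊕1⊕0 = 1
s2: b2⊕b3⊕b6⊕b7 = 1⊕0⊕1⊕0 = 0
s4: b4⊕b5⊕b6⊕b7 = 0⊕1⊕1⊕0 = 0
Syndrome (s4...s1) = 001 → position 1.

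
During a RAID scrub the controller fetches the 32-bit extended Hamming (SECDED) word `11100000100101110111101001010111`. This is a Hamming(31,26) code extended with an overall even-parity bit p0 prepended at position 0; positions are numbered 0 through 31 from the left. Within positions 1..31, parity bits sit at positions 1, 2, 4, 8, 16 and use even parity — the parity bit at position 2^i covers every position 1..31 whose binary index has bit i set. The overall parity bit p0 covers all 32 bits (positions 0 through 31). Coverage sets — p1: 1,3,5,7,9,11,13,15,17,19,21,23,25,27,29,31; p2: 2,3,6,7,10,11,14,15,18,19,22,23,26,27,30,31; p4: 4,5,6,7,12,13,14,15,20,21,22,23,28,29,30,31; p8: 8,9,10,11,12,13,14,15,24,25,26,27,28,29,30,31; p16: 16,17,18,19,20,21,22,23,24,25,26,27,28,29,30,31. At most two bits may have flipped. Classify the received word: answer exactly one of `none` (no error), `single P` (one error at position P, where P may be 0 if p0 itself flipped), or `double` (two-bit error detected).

s1: b1⊕b3⊕b5⊕b7⊕b9⊕b11⊕b13⊕b15⊕b17⊕b19⊕b21⊕b23⊕b25⊕b27⊕b29⊕b31 = 1⊕0⊕0⊕0⊕0⊕1⊕1⊕1⊕1⊕1⊕0⊕0⊕1⊕1⊕1⊕1 = 0
s2: b2⊕b3⊕b6⊕b7⊕b10⊕b11⊕b14⊕b15⊕b18⊕b19⊕b22⊕b23⊕b26⊕b27⊕b30⊕b31 = 1⊕0⊕0⊕0⊕0⊕1⊕1⊕1⊕1⊕1⊕1⊕0⊕0⊕1⊕1⊕1 = 0
s4: b4⊕b5⊕b6⊕b7⊕b12⊕b13⊕b14⊕b15⊕b20⊕b21⊕b22⊕b23⊕b28⊕b29⊕b30⊕b31 = 0⊕0⊕0⊕0⊕0⊕1⊕1⊕1⊕1⊕0⊕1⊕0⊕0⊕1⊕1⊕1 = 0
s8: b8⊕b9⊕b10⊕b11⊕b12⊕b13⊕b14⊕b15⊕b24⊕b25⊕b26⊕b27⊕b28⊕b29⊕b30⊕b31 = 1⊕0⊕0⊕1⊕0⊕1⊕1⊕1⊕0⊕1⊕0⊕1⊕0⊕1⊕1⊕1 = 0
s16: b16⊕b17⊕b18⊕b19⊕b20⊕b21⊕b22⊕b23⊕b24⊕b25⊕b26⊕b27⊕b28⊕b29⊕b30⊕b31 = 0⊕1⊕1⊕1⊕1⊕0⊕1⊕0⊕0⊕1⊕0⊕1⊕0⊕1⊕1⊕1 = 0
Syndrome (s16...s1) = 00000 → position 0 (no error).
Overall parity (XOR of all 32 bits, including p0): 1⊕1⊕1⊕0⊕0⊕0⊕0⊕0⊕1⊕0⊕0⊕1⊕0⊕1⊕1⊕1⊕0⊕1⊕1⊕1⊕1⊕0⊕1⊕0⊕0⊕1⊕0⊕1⊕0⊕1⊕1⊕1 = 0
Overall=0, syndrome position=0 → no error.

none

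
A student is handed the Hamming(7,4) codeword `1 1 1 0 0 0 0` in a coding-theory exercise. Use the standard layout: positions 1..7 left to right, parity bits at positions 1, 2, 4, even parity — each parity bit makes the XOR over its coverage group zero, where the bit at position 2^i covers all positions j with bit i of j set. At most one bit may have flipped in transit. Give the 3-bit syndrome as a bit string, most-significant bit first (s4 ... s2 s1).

000

s1: b1⊕b3⊕b5⊕b7 = 1⊕1⊕0⊕0 = 0
s2: b2⊕b3⊕b6⊕b7 = 1⊕1⊕0⊕0 = 0
s4: b4⊕b5⊕b6⊕b7 = 0⊕0⊕0⊕0 = 0
Syndrome (s4...s1) = 000 → position 0 (no error).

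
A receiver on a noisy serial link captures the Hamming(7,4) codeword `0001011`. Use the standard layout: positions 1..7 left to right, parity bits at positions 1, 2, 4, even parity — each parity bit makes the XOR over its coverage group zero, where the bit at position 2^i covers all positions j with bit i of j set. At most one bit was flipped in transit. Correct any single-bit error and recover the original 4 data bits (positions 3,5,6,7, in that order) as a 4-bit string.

s1: b1⊕b3⊕b5⊕b7 = 0⊕0⊕0⊕1 = 1
s2: b2⊕b3⊕b6⊕b7 = 0⊕0⊕1⊕1 = 0
s4: b4⊕b5⊕b6⊕b7 = 1⊕0⊕1⊕1 = 1
Syndrome (s4...s1) = 101 → position 5.
Flip bit 5: corrected codeword = 0001111
Data bits at positions 3,5,6,7: 0111

0111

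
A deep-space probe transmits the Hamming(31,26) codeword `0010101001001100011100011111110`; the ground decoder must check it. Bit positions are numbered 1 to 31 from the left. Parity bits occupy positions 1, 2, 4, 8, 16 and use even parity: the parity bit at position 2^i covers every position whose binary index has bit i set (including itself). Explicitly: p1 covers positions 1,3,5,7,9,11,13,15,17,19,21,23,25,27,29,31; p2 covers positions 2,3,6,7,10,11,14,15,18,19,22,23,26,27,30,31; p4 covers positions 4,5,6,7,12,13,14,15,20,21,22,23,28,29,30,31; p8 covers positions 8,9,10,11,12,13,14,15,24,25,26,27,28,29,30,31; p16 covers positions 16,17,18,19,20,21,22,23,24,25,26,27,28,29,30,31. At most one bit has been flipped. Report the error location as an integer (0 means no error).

2

s1: b1⊕b3⊕b5⊕b7⊕b9⊕b11⊕b13⊕b15⊕b17⊕b19⊕b21⊕b23⊕b25⊕b27⊕b29⊕b31 = 0⊕1⊕1⊕1⊕0⊕0⊕1⊕0⊕0⊕1⊕0⊕0⊕1⊕1⊕1⊕0 = 0
s2: b2⊕b3⊕b6⊕b7⊕b10⊕b11⊕b14⊕b15⊕b18⊕b19⊕b22⊕b23⊕b26⊕b27⊕b30⊕b31 = 0⊕1⊕0⊕1⊕1⊕0⊕1⊕0⊕1⊕1⊕0⊕0⊕1⊕1⊕1⊕0 = 1
s4: b4⊕b5⊕b6⊕b7⊕b12⊕b13⊕b14⊕b15⊕b20⊕b21⊕b22⊕b23⊕b28⊕b29⊕b30⊕b31 = 0⊕1⊕0⊕1⊕0⊕1⊕1⊕0⊕1⊕0⊕0⊕0⊕1⊕1⊕1⊕0 = 0
s8: b8⊕b9⊕b10⊕b11⊕b12⊕b13⊕b14⊕b15⊕b24⊕b25⊕b26⊕b27⊕b28⊕b29⊕b30⊕b31 = 0⊕0⊕1⊕0⊕0⊕1⊕1⊕0⊕1⊕1⊕1⊕1⊕1⊕1⊕1⊕0 = 0
s16: b16⊕b17⊕b18⊕b19⊕b20⊕b21⊕b22⊕b23⊕b24⊕b25⊕b26⊕b27⊕b28⊕b29⊕b30⊕b31 = 0⊕0⊕1⊕1⊕1⊕0⊕0⊕0⊕1⊕1⊕1⊕1⊕1⊕1⊕1⊕0 = 0
Syndrome (s16...s1) = 00010 → position 2.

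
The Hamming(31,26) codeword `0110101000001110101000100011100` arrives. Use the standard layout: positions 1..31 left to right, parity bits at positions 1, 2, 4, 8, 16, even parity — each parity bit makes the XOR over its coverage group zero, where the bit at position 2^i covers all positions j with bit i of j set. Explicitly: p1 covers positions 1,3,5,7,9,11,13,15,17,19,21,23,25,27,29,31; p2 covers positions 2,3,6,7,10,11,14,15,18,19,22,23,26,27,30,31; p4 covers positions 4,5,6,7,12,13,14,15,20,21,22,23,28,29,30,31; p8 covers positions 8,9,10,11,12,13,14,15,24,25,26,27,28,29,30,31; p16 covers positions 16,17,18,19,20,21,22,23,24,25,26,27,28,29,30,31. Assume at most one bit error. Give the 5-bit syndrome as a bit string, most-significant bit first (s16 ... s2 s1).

s1: b1⊕b3⊕b5⊕b7⊕b9⊕b11⊕b13⊕b15⊕b17⊕b19⊕b21⊕b23⊕b25⊕b27⊕b29⊕b31 = 0⊕1⊕1⊕1⊕0⊕0⊕1⊕1⊕1⊕1⊕0⊕1⊕0⊕1⊕1⊕0 = 0
s2: b2⊕b3⊕b6⊕b7⊕b10⊕b11⊕b14⊕b15⊕b18⊕b19⊕b22⊕b23⊕b26⊕b27⊕b30⊕b31 = 1⊕1⊕0⊕1⊕0⊕0⊕1⊕1⊕0⊕1⊕0⊕1⊕0⊕1⊕0⊕0 = 0
s4: b4⊕b5⊕b6⊕b7⊕b12⊕b13⊕b14⊕b15⊕b20⊕b21⊕b22⊕b23⊕b28⊕b29⊕b30⊕b31 = 0⊕1⊕0⊕1⊕0⊕1⊕1⊕1⊕0⊕0⊕0⊕1⊕1⊕1⊕0⊕0 = 0
s8: b8⊕b9⊕b10⊕b11⊕b12⊕b13⊕b14⊕b15⊕b24⊕b25⊕b26⊕b27⊕b28⊕b29⊕b30⊕b31 = 0⊕0⊕0⊕0⊕0⊕1⊕1⊕1⊕0⊕0⊕0⊕1⊕1⊕1⊕0⊕0 = 0
s16: b16⊕b17⊕b18⊕b19⊕b20⊕b21⊕b22⊕b23⊕b24⊕b25⊕b26⊕b27⊕b28⊕b29⊕b30⊕b31 = 0⊕1⊕0⊕1⊕0⊕0⊕0⊕1⊕0⊕0⊕0⊕1⊕1⊕1⊕0⊕0 = 0
Syndrome (s16...s1) = 00000 → position 0 (no error).

00000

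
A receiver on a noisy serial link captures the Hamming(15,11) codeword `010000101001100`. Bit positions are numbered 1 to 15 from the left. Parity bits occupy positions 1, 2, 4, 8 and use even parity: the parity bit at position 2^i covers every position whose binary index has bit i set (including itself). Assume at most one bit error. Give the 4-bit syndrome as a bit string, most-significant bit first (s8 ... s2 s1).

1101

s1: b1⊕b3⊕b5⊕b7⊕b9⊕b11⊕b13⊕b15 = 0⊕0⊕0⊕1⊕1⊕0⊕1⊕0 = 1
s2: b2⊕b3⊕b6⊕b7⊕b10⊕b11⊕b14⊕b15 = 1⊕0⊕0⊕1⊕0⊕0⊕0⊕0 = 0
s4: b4⊕b5⊕b6⊕b7⊕b12⊕b13⊕b14⊕b15 = 0⊕0⊕0⊕1⊕1⊕1⊕0⊕0 = 1
s8: b8⊕b9⊕b10⊕b11⊕b12⊕b13⊕b14⊕b15 = 0⊕1⊕0⊕0⊕1⊕1⊕0⊕0 = 1
Syndrome (s8...s1) = 1101 → position 13.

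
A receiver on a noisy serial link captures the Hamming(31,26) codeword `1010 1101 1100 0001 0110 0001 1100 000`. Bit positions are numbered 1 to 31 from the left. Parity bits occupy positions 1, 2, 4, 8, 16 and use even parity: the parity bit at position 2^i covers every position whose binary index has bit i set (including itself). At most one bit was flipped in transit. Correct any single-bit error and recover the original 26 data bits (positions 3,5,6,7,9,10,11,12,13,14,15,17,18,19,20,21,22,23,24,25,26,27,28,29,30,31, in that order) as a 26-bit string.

11101100000011000011100000

s1: b1⊕b3⊕b5⊕b7⊕b9⊕b11⊕b13⊕b15⊕b17⊕b19⊕b21⊕b23⊕b25⊕b27⊕b29⊕b31 = 1⊕1⊕1⊕0⊕1⊕0⊕0⊕0⊕0⊕1⊕0⊕0⊕1⊕0⊕0⊕0 = 0
s2: b2⊕b3⊕b6⊕b7⊕b10⊕b11⊕b14⊕b15⊕b18⊕b19⊕b22⊕b23⊕b26⊕b27⊕b30⊕b31 = 0⊕1⊕1⊕0⊕1⊕0⊕0⊕0⊕1⊕1⊕0⊕0⊕1⊕0⊕0⊕0 = 0
s4: b4⊕b5⊕b6⊕b7⊕b12⊕b13⊕b14⊕b15⊕b20⊕b21⊕b22⊕b23⊕b28⊕b29⊕b30⊕b31 = 0⊕1⊕1⊕0⊕0⊕0⊕0⊕0⊕0⊕0⊕0⊕0⊕0⊕0⊕0⊕0 = 0
s8: b8⊕b9⊕b10⊕b11⊕b12⊕b13⊕b14⊕b15⊕b24⊕b25⊕b26⊕b27⊕b28⊕b29⊕b30⊕b31 = 1⊕1⊕1⊕0⊕0⊕0⊕0⊕0⊕1⊕1⊕1⊕0⊕0⊕0⊕0⊕0 = 0
s16: b16⊕b17⊕b18⊕b19⊕b20⊕b21⊕b22⊕b23⊕b24⊕b25⊕b26⊕b27⊕b28⊕b29⊕b30⊕b31 = 1⊕0⊕1⊕1⊕0⊕0⊕0⊕0⊕1⊕1⊕1⊕0⊕0⊕0⊕0⊕0 = 0
Syndrome (s16...s1) = 00000 → position 0 (no error).
No correction needed.
Data bits at positions 3,5,6,7,9,10,11,12,13,14,15,17,18,19,20,21,22,23,24,25,26,27,28,29,30,31: 11101100000011000011100000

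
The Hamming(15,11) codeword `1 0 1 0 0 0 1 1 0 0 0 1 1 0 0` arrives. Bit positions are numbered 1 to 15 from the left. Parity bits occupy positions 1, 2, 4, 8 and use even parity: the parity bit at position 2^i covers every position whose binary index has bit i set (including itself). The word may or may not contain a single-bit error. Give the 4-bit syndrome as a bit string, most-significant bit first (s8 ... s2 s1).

s1: b1⊕b3⊕b5⊕b7⊕b9⊕b11⊕b13⊕b15 = 1⊕1⊕0⊕1⊕0⊕0⊕1⊕0 = 0
s2: b2⊕b3⊕b6⊕b7⊕b10⊕b11⊕b14⊕b15 = 0⊕1⊕0⊕1⊕0⊕0⊕0⊕0 = 0
s4: b4⊕b5⊕b6⊕b7⊕b12⊕b13⊕b14⊕b15 = 0⊕0⊕0⊕1⊕1⊕1⊕0⊕0 = 1
s8: b8⊕b9⊕b10⊕b11⊕b12⊕b13⊕b14⊕b15 = 1⊕0⊕0⊕0⊕1⊕1⊕0⊕0 = 1
Syndrome (s8...s1) = 1100 → position 12.

1100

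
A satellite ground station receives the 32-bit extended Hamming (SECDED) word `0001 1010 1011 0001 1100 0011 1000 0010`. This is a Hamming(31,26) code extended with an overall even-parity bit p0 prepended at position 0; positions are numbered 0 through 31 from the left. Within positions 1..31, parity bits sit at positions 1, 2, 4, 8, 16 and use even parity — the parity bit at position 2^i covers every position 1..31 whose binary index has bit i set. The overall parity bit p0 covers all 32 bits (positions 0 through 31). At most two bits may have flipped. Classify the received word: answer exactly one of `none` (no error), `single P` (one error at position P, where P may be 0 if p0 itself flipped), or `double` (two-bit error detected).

single 1

s1: b1⊕b3⊕b5⊕b7⊕b9⊕b11⊕b13⊕b15⊕b17⊕b19⊕b21⊕b23⊕b25⊕b27⊕b29⊕b31 = 0⊕1⊕0⊕0⊕0⊕1⊕0⊕1⊕1⊕0⊕0⊕1⊕0⊕0⊕0⊕0 = 1
s2: b2⊕b3⊕b6⊕b7⊕b10⊕b11⊕b14⊕b15⊕b18⊕b19⊕b22⊕b23⊕b26⊕b27⊕b30⊕b31 = 0⊕1⊕1⊕0⊕1⊕1⊕0⊕1⊕0⊕0⊕1⊕1⊕0⊕0⊕1⊕0 = 0
s4: b4⊕b5⊕b6⊕b7⊕b12⊕b13⊕b14⊕b15⊕b20⊕b21⊕b22⊕b23⊕b28⊕b29⊕b30⊕b31 = 1⊕0⊕1⊕0⊕0⊕0⊕0⊕1⊕0⊕0⊕1⊕1⊕0⊕0⊕1⊕0 = 0
s8: b8⊕b9⊕b10⊕b11⊕b12⊕b13⊕b14⊕b15⊕b24⊕b25⊕b26⊕b27⊕b28⊕b29⊕b30⊕b31 = 1⊕0⊕1⊕1⊕0⊕0⊕0⊕1⊕1⊕0⊕0⊕0⊕0⊕0⊕1⊕0 = 0
s16: b16⊕b17⊕b18⊕b19⊕b20⊕b21⊕b22⊕b23⊕b24⊕b25⊕b26⊕b27⊕b28⊕b29⊕b30⊕b31 = 1⊕1⊕0⊕0⊕0⊕0⊕1⊕1⊕1⊕0⊕0⊕0⊕0⊕0⊕1⊕0 = 0
Syndrome (s16...s1) = 00001 → position 1.
Overall parity (XOR of all 32 bits, including p0): 0⊕0⊕0⊕1⊕1⊕0⊕1⊕0⊕1⊕0⊕1⊕1⊕0⊕0⊕0⊕1⊕1⊕1⊕0⊕0⊕0⊕0⊕1⊕1⊕1⊕0⊕0⊕0⊕0⊕0⊕1⊕0 = 1
Overall=1, syndrome position=1 → single-bit error at position 1.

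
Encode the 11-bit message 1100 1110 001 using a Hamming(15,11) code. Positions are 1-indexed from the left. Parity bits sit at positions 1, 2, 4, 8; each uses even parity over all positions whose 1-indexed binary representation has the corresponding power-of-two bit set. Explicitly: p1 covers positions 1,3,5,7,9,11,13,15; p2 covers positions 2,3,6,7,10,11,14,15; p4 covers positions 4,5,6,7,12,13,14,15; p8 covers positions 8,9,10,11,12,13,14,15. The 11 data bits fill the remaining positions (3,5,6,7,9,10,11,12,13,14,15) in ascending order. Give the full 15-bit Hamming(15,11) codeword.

101010001110001

Place data bits at non-power-of-two positions: b3=1, b5=1, b6=0, b7=0, b9=1, b10=1, b11=1, b12=0, b13=0, b14=0, b15=1.
p1 = XOR of data positions {3,5,7,9,11,13,15} = 1⊕1⊕0⊕1⊕1⊕0⊕1 = 1
p2 = XOR of data positions {3,6,7,10,11,14,15} = 1⊕0⊕0⊕1⊕1⊕0⊕1 = 0
p4 = XOR of data positions {5,6,7,12,13,14,15} = 1⊕0⊕0⊕0⊕0⊕0⊕1 = 0
p8 = XOR of data positions {9,10,11,12,13,14,15} = 1⊕1⊕1⊕0⊕0⊕0⊕1 = 0
Codeword b1..b15 = 101010001110001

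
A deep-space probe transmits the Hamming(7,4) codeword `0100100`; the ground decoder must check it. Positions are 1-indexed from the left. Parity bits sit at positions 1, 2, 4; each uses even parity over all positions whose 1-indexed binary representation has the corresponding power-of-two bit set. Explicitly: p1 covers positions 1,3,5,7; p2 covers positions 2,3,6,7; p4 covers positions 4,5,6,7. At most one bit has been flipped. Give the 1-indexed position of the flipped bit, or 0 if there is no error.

s1: b1⊕b3⊕b5⊕b7 = 0⊕0⊕1⊕0 = 1
s2: b2⊕b3⊕b6⊕b7 = 1⊕0⊕0⊕0 = 1
s4: b4⊕b5⊕b6⊕b7 = 0⊕1⊕0⊕0 = 1
Syndrome (s4...s1) = 111 → position 7.

7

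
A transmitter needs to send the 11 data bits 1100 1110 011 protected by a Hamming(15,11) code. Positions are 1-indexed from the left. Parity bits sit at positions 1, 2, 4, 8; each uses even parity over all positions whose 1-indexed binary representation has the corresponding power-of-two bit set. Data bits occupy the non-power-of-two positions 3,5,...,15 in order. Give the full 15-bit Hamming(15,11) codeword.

111110011110011

Place data bits at non-power-of-two positions: b3=1, b5=1, b6=0, b7=0, b9=1, b10=1, b11=1, b12=0, b13=0, b14=1, b15=1.
p1 = XOR of data positions {3,5,7,9,11,13,15} = 1⊕1⊕0⊕1⊕1⊕0⊕1 = 1
p2 = XOR of data positions {3,6,7,10,11,14,15} = 1⊕0⊕0⊕1⊕1⊕1⊕1 = 1
p4 = XOR of data positions {5,6,7,12,13,14,15} = 1⊕0⊕0⊕0⊕0⊕1⊕1 = 1
p8 = XOR of data positions {9,10,11,12,13,14,15} = 1⊕1⊕1⊕0⊕0⊕1⊕1 = 1
Codeword b1..b15 = 111110011110011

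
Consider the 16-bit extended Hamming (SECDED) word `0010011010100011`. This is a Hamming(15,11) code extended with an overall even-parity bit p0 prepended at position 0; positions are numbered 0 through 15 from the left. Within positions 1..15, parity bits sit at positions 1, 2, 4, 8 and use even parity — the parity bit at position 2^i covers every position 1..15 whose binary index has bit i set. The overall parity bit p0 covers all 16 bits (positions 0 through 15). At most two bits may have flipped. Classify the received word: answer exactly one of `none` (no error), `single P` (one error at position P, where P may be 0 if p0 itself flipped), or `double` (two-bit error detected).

s1: b1⊕b3⊕b5⊕b7⊕b9⊕b11⊕b13⊕b15 = 0⊕0⊕1⊕0⊕0⊕0⊕0⊕1 = 0
s2: b2⊕b3⊕b6⊕b7⊕b10⊕b11⊕b14⊕b15 = 1⊕0⊕1⊕0⊕1⊕0⊕1⊕1 = 1
s4: b4⊕b5⊕b6⊕b7⊕b12⊕b13⊕b14⊕b15 = 0⊕1⊕1⊕0⊕0⊕0⊕1⊕1 = 0
s8: b8⊕b9⊕b10⊕b11⊕b12⊕b13⊕b14⊕b15 = 1⊕0⊕1⊕0⊕0⊕0⊕1⊕1 = 0
Syndrome (s8...s1) = 0010 → position 2.
Overall parity (XOR of all 16 bits, including p0): 0⊕0⊕1⊕0⊕0⊕1⊕1⊕0⊕1⊕0⊕1⊕0⊕0⊕0⊕1⊕1 = 1
Overall=1, syndrome position=2 → single-bit error at position 2.

single 2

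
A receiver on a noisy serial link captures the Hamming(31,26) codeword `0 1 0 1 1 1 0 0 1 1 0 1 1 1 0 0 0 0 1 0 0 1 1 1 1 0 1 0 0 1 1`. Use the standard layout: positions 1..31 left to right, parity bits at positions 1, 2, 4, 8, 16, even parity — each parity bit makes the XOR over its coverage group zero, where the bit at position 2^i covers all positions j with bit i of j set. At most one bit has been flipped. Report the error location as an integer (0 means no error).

0

s1: b1⊕b3⊕b5⊕b7⊕b9⊕b11⊕b13⊕b15⊕b17⊕b19⊕b21⊕b23⊕b25⊕b27⊕b29⊕b31 = 0⊕0⊕1⊕0⊕1⊕0⊕1⊕0⊕0⊕1⊕0⊕1⊕1⊕1⊕0⊕1 = 0
s2: b2⊕b3⊕b6⊕b7⊕b10⊕b11⊕b14⊕b15⊕b18⊕b19⊕b22⊕b23⊕b26⊕b27⊕b30⊕b31 = 1⊕0⊕1⊕0⊕1⊕0⊕1⊕0⊕0⊕1⊕1⊕1⊕0⊕1⊕1⊕1 = 0
s4: b4⊕b5⊕b6⊕b7⊕b12⊕b13⊕b14⊕b15⊕b20⊕b21⊕b22⊕b23⊕b28⊕b29⊕b30⊕b31 = 1⊕1⊕1⊕0⊕1⊕1⊕1⊕0⊕0⊕0⊕1⊕1⊕0⊕0⊕1⊕1 = 0
s8: b8⊕b9⊕b10⊕b11⊕b12⊕b13⊕b14⊕b15⊕b24⊕b25⊕b26⊕b27⊕b28⊕b29⊕b30⊕b31 = 0⊕1⊕1⊕0⊕1⊕1⊕1⊕0⊕1⊕1⊕0⊕1⊕0⊕0⊕1⊕1 = 0
s16: b16⊕b17⊕b18⊕b19⊕b20⊕b21⊕b22⊕b23⊕b24⊕b25⊕b26⊕b27⊕b28⊕b29⊕b30⊕b31 = 0⊕0⊕0⊕1⊕0⊕0⊕1⊕1⊕1⊕1⊕0⊕1⊕0⊕0⊕1⊕1 = 0
Syndrome (s16...s1) = 00000 → position 0 (no error).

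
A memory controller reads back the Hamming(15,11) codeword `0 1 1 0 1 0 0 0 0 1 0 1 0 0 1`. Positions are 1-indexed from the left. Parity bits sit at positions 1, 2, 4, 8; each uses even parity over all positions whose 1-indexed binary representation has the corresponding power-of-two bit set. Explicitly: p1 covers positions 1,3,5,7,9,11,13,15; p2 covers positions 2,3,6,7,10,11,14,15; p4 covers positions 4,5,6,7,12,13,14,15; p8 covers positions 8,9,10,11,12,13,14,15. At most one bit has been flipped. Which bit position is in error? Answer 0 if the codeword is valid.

13

s1: b1⊕b3⊕b5⊕b7⊕b9⊕b11⊕b13⊕b15 = 0⊕1⊕1⊕0⊕0⊕0⊕0⊕1 = 1
s2: b2⊕b3⊕b6⊕b7⊕b10⊕b11⊕b14⊕b15 = 1⊕1⊕0⊕0⊕1⊕0⊕0⊕1 = 0
s4: b4⊕b5⊕b6⊕b7⊕b12⊕b13⊕b14⊕b15 = 0⊕1⊕0⊕0⊕1⊕0⊕0⊕1 = 1
s8: b8⊕b9⊕b10⊕b11⊕b12⊕b13⊕b14⊕b15 = 0⊕0⊕1⊕0⊕1⊕0⊕0⊕1 = 1
Syndrome (s8...s1) = 1101 → position 13.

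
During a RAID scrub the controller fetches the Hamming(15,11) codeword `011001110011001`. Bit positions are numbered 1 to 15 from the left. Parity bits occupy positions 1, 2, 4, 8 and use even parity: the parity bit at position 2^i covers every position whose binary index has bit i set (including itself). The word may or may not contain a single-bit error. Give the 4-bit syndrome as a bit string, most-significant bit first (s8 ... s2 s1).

0000

s1: b1⊕b3⊕b5⊕b7⊕b9⊕b11⊕b13⊕b15 = 0⊕1⊕0⊕1⊕0⊕1⊕0⊕1 = 0
s2: b2⊕b3⊕b6⊕b7⊕b10⊕b11⊕b14⊕b15 = 1⊕1⊕1⊕1⊕0⊕1⊕0⊕1 = 0
s4: b4⊕b5⊕b6⊕b7⊕b12⊕b13⊕b14⊕b15 = 0⊕0⊕1⊕1⊕1⊕0⊕0⊕1 = 0
s8: b8⊕b9⊕b10⊕b11⊕b12⊕b13⊕b14⊕b15 = 1⊕0⊕0⊕1⊕1⊕0⊕0⊕1 = 0
Syndrome (s8...s1) = 0000 → position 0 (no error).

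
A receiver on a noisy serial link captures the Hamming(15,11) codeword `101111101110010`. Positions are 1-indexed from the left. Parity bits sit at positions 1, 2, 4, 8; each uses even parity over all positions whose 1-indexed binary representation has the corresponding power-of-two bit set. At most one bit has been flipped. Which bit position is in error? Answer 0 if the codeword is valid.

s1: b1⊕b3⊕b5⊕b7⊕b9⊕b11⊕b13⊕b15 = 1⊕1⊕1⊕1⊕1⊕1⊕0⊕0 = 0
s2: b2⊕b3⊕b6⊕b7⊕b10⊕b11⊕b14⊕b15 = 0⊕1⊕1⊕1⊕1⊕1⊕1⊕0 = 0
s4: b4⊕b5⊕b6⊕b7⊕b12⊕b13⊕b14⊕b15 = 1⊕1⊕1⊕1⊕0⊕0⊕1⊕0 = 1
s8: b8⊕b9⊕b10⊕b11⊕b12⊕b13⊕b14⊕b15 = 0⊕1⊕1⊕1⊕0⊕0⊕1⊕0 = 0
Syndrome (s8...s1) = 0100 → position 4.

4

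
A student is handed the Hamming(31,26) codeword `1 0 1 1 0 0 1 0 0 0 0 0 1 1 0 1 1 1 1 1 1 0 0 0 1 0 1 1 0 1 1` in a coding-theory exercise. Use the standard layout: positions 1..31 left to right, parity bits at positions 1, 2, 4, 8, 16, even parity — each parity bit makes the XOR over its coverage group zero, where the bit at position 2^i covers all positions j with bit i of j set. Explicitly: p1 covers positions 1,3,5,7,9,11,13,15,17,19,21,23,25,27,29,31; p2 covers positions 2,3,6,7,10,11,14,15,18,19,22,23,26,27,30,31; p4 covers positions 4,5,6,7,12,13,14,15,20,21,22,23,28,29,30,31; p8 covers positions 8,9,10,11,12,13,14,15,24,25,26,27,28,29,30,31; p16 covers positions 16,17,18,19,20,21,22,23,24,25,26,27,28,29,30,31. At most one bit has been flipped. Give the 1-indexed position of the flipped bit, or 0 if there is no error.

s1: b1⊕b3⊕b5⊕b7⊕b9⊕b11⊕b13⊕b15⊕b17⊕b19⊕b21⊕b23⊕b25⊕b27⊕b29⊕b31 = 1⊕1⊕0⊕1⊕0⊕0⊕1⊕0⊕1⊕1⊕1⊕0⊕1⊕1⊕0⊕1 = 0
s2: b2⊕b3⊕b6⊕b7⊕b10⊕b11⊕b14⊕b15⊕b18⊕b19⊕b22⊕b23⊕b26⊕b27⊕b30⊕b31 = 0⊕1⊕0⊕1⊕0⊕0⊕1⊕0⊕1⊕1⊕0⊕0⊕0⊕1⊕1⊕1 = 0
s4: b4⊕b5⊕b6⊕b7⊕b12⊕b13⊕b14⊕b15⊕b20⊕b21⊕b22⊕b23⊕b28⊕b29⊕b30⊕b31 = 1⊕0⊕0⊕1⊕0⊕1⊕1⊕0⊕1⊕1⊕0⊕0⊕1⊕0⊕1⊕1 = 1
s8: b8⊕b9⊕b10⊕b11⊕b12⊕b13⊕b14⊕b15⊕b24⊕b25⊕b26⊕b27⊕b28⊕b29⊕b30⊕b31 = 0⊕0⊕0⊕0⊕0⊕1⊕1⊕0⊕0⊕1⊕0⊕1⊕1⊕0⊕1⊕1 = 1
s16: b16⊕b17⊕b18⊕b19⊕b20⊕b21⊕b22⊕b23⊕b24⊕b25⊕b26⊕b27⊕b28⊕b29⊕b30⊕b31 = 1⊕1⊕1⊕1⊕1⊕1⊕0⊕0⊕0⊕1⊕0⊕1⊕1⊕0⊕1⊕1 = 1
Syndrome (s16...s1) = 11100 → position 28.

28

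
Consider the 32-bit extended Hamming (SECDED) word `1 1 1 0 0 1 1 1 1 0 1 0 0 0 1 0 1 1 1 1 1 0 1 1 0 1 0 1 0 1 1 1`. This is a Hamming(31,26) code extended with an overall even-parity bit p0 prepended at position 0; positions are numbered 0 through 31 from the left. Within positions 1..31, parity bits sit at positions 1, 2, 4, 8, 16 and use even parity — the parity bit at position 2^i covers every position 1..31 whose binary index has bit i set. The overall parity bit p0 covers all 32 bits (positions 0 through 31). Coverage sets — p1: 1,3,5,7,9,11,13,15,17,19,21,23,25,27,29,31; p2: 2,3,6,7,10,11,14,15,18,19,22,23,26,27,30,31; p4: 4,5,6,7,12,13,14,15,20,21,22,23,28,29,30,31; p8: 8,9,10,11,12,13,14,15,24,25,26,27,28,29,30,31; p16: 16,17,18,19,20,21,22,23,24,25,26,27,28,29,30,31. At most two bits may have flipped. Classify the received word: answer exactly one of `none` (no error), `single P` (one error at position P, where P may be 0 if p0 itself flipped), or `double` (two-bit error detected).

single 0

s1: b1⊕b3⊕b5⊕b7⊕b9⊕b11⊕b13⊕b15⊕b17⊕b19⊕b21⊕b23⊕b25⊕b27⊕b29⊕b31 = 1⊕0⊕1⊕1⊕0⊕0⊕0⊕0⊕1⊕1⊕0⊕1⊕1⊕1⊕1⊕1 = 0
s2: b2⊕b3⊕b6⊕b7⊕b10⊕b11⊕b14⊕b15⊕b18⊕b19⊕b22⊕b23⊕b26⊕b27⊕b30⊕b31 = 1⊕0⊕1⊕1⊕1⊕0⊕1⊕0⊕1⊕1⊕1⊕1⊕0⊕1⊕1⊕1 = 0
s4: b4⊕b5⊕b6⊕b7⊕b12⊕b13⊕b14⊕b15⊕b20⊕b21⊕b22⊕b23⊕b28⊕b29⊕b30⊕b31 = 0⊕1⊕1⊕1⊕0⊕0⊕1⊕0⊕1⊕0⊕1⊕1⊕0⊕1⊕1⊕1 = 0
s8: b8⊕b9⊕b10⊕b11⊕b12⊕b13⊕b14⊕b15⊕b24⊕b25⊕b26⊕b27⊕b28⊕b29⊕b30⊕b31 = 1⊕0⊕1⊕0⊕0⊕0⊕1⊕0⊕0⊕1⊕0⊕1⊕0⊕1⊕1⊕1 = 0
s16: b16⊕b17⊕b18⊕b19⊕b20⊕b21⊕b22⊕b23⊕b24⊕b25⊕b26⊕b27⊕b28⊕b29⊕b30⊕b31 = 1⊕1⊕1⊕1⊕1⊕0⊕1⊕1⊕0⊕1⊕0⊕1⊕0⊕1⊕1⊕1 = 0
Syndrome (s16...s1) = 00000 → position 0 (no error).
Overall parity (XOR of all 32 bits, including p0): 1⊕1⊕1⊕0⊕0⊕1⊕1⊕1⊕1⊕0⊕1⊕0⊕0⊕0⊕1⊕0⊕1⊕1⊕1⊕1⊕1⊕0⊕1⊕1⊕0⊕1⊕0⊕1⊕0⊕1⊕1⊕1 = 1
Overall=1, syndrome position=0 → single-bit error at position 0.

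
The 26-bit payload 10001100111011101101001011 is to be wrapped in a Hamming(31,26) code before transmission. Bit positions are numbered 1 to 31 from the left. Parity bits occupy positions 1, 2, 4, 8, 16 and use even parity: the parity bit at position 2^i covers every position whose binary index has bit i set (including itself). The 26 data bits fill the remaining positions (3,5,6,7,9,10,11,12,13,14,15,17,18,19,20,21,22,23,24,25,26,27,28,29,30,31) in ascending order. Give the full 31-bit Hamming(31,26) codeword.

Place data bits at non-power-of-two positions: b3=1, b5=0, b6=0, b7=0, b9=1, b10=1, b11=0, b12=0, b13=1, b14=1, b15=1, b17=0, b18=1, b19=1, b20=1, b21=0, b22=1, b23=1, b24=0, b25=1, b26=0, b27=0, b28=1, b29=0, b30=1, b31=1.
p1 = XOR of data positions {3,5,7,9,11,13,15,17,19,21,23,25,27,29,31} = 1⊕0⊕0⊕1⊕0⊕1⊕1⊕0⊕1⊕0⊕1⊕1⊕0⊕0⊕1 = 0
p2 = XOR of data positions {3,6,7,10,11,14,15,18,19,22,23,26,27,30,31} = 1⊕0⊕0⊕1⊕0⊕1⊕1⊕1⊕1⊕1⊕1⊕0⊕0⊕1⊕1 = 0
p4 = XOR of data positions {5,6,7,12,13,14,15,20,21,22,23,28,29,30,31} = 0⊕0⊕0⊕0⊕1⊕1⊕1⊕1⊕0⊕1⊕1⊕1⊕0⊕1⊕1 = 1
p8 = XOR of data positions {9,10,11,12,13,14,15,24,25,26,27,28,29,30,31} = 1⊕1⊕0⊕0⊕1⊕1⊕1⊕0⊕1⊕0⊕0⊕1⊕0⊕1⊕1 = 1
p16 = XOR of data positions {17,18,19,20,21,22,23,24,25,26,27,28,29,30,31} = 0⊕1⊕1⊕1⊕0⊕1⊕1⊕0⊕1⊕0⊕0⊕1⊕0⊕1⊕1 = 1
Codeword b1..b31 = 0011000111001111011101101001011

0011000111001111011101101001011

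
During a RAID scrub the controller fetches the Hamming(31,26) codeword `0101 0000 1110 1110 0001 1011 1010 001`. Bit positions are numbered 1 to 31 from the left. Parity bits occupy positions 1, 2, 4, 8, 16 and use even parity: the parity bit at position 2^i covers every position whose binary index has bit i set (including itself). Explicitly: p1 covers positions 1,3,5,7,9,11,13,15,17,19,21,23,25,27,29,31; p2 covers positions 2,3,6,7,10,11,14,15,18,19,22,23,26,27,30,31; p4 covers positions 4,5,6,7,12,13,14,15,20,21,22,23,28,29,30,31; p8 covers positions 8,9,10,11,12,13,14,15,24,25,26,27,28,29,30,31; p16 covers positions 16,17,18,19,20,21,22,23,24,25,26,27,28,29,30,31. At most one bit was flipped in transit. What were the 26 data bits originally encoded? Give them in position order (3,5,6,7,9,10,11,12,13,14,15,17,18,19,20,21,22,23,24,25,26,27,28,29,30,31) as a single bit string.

s1: b1⊕b3⊕b5⊕b7⊕b9⊕b11⊕b13⊕b15⊕b17⊕b19⊕b21⊕b23⊕b25⊕b27⊕b29⊕b31 = 0⊕0⊕0⊕0⊕1⊕1⊕1⊕1⊕0⊕0⊕1⊕1⊕1⊕1⊕0⊕1 = 1
s2: b2⊕b3⊕b6⊕b7⊕b10⊕b11⊕b14⊕b15⊕b18⊕b19⊕b22⊕b23⊕b26⊕b27⊕b30⊕b31 = 1⊕0⊕0⊕0⊕1⊕1⊕1⊕1⊕0⊕0⊕0⊕1⊕0⊕1⊕0⊕1 = 0
s4: b4⊕b5⊕b6⊕b7⊕b12⊕b13⊕b14⊕b15⊕b20⊕b21⊕b22⊕b23⊕b28⊕b29⊕b30⊕b31 = 1⊕0⊕0⊕0⊕0⊕1⊕1⊕1⊕1⊕1⊕0⊕1⊕0⊕0⊕0⊕1 = 0
s8: b8⊕b9⊕b10⊕b11⊕b12⊕b13⊕b14⊕b15⊕b24⊕b25⊕b26⊕b27⊕b28⊕b29⊕b30⊕b31 = 0⊕1⊕1⊕1⊕0⊕1⊕1⊕1⊕1⊕1⊕0⊕1⊕0⊕0⊕0⊕1 = 0
s16: b16⊕b17⊕b18⊕b19⊕b20⊕b21⊕b22⊕b23⊕b24⊕b25⊕b26⊕b27⊕b28⊕b29⊕b30⊕b31 = 0⊕0⊕0⊕0⊕1⊕1⊕0⊕1⊕1⊕1⊕0⊕1⊕0⊕0⊕0⊕1 = 1
Syndrome (s16...s1) = 10001 → position 17.
Flip bit 17: corrected codeword = 0101000011101110100110111010001
Data bits at positions 3,5,6,7,9,10,11,12,13,14,15,17,18,19,20,21,22,23,24,25,26,27,28,29,30,31: 00001110111100110111010001

00001110111100110111010001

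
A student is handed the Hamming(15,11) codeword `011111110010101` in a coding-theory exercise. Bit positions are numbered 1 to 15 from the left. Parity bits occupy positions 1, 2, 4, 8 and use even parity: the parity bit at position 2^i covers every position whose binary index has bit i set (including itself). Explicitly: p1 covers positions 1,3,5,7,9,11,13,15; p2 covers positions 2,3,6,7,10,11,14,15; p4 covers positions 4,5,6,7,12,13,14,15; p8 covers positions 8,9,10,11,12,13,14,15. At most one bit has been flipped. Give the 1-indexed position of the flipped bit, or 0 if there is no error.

s1: b1⊕b3⊕b5⊕b7⊕b9⊕b11⊕b13⊕b15 = 0⊕1⊕1⊕1⊕0⊕1⊕1⊕1 = 0
s2: b2⊕b3⊕b6⊕b7⊕b10⊕b11⊕b14⊕b15 = 1⊕1⊕1⊕1⊕0⊕1⊕0⊕1 = 0
s4: b4⊕b5⊕b6⊕b7⊕b12⊕b13⊕b14⊕b15 = 1⊕1⊕1⊕1⊕0⊕1⊕0⊕1 = 0
s8: b8⊕b9⊕b10⊕b11⊕b12⊕b13⊕b14⊕b15 = 1⊕0⊕0⊕1⊕0⊕1⊕0⊕1 = 0
Syndrome (s8...s1) = 0000 → position 0 (no error).

0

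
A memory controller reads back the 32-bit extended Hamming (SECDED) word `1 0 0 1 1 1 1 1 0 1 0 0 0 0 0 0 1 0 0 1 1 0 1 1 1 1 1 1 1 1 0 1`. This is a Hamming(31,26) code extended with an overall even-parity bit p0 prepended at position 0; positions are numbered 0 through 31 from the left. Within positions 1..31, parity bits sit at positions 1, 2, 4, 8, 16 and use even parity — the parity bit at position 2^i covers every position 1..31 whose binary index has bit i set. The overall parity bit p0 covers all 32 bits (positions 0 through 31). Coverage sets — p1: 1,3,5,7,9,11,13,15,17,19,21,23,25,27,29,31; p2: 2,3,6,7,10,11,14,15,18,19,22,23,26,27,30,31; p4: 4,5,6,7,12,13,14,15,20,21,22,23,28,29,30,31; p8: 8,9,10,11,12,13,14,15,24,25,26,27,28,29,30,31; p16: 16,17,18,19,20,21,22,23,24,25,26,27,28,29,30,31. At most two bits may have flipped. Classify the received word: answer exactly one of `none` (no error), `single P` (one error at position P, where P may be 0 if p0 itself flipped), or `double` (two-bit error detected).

s1: b1⊕b3⊕b5⊕b7⊕b9⊕b11⊕b13⊕b15⊕b17⊕b19⊕b21⊕b23⊕b25⊕b27⊕b29⊕b31 = 0⊕1⊕1⊕1⊕1⊕0⊕0⊕0⊕0⊕1⊕0⊕1⊕1⊕1⊕1⊕1 = 0
s2: b2⊕b3⊕b6⊕b7⊕b10⊕b11⊕b14⊕b15⊕b18⊕b19⊕b22⊕b23⊕b26⊕b27⊕b30⊕b31 = 0⊕1⊕1⊕1⊕0⊕0⊕0⊕0⊕0⊕1⊕1⊕1⊕1⊕1⊕0⊕1 = 1
s4: b4⊕b5⊕b6⊕b7⊕b12⊕b13⊕b14⊕b15⊕b20⊕b21⊕b22⊕b23⊕b28⊕b29⊕b30⊕b31 = 1⊕1⊕1⊕1⊕0⊕0⊕0⊕0⊕1⊕0⊕1⊕1⊕1⊕1⊕0⊕1 = 0
s8: b8⊕b9⊕b10⊕b11⊕b12⊕b13⊕b14⊕b15⊕b24⊕b25⊕b26⊕b27⊕b28⊕b29⊕b30⊕b31 = 0⊕1⊕0⊕0⊕0⊕0⊕0⊕0⊕1⊕1⊕1⊕1⊕1⊕1⊕0⊕1 = 0
s16: b16⊕b17⊕b18⊕b19⊕b20⊕b21⊕b22⊕b23⊕b24⊕b25⊕b26⊕b27⊕b28⊕b29⊕b30⊕b31 = 1⊕0⊕0⊕1⊕1⊕0⊕1⊕1⊕1⊕1⊕1⊕1⊕1⊕1⊕0⊕1 = 0
Syndrome (s16...s1) = 00010 → position 2.
Overall parity (XOR of all 32 bits, including p0): 1⊕0⊕0⊕1⊕1⊕1⊕1⊕1⊕0⊕1⊕0⊕0⊕0⊕0⊕0⊕0⊕1⊕0⊕0⊕1⊕1⊕0⊕1⊕1⊕1⊕1⊕1⊕1⊕1⊕1⊕0⊕1 = 1
Overall=1, syndrome position=2 → single-bit error at position 2.

single 2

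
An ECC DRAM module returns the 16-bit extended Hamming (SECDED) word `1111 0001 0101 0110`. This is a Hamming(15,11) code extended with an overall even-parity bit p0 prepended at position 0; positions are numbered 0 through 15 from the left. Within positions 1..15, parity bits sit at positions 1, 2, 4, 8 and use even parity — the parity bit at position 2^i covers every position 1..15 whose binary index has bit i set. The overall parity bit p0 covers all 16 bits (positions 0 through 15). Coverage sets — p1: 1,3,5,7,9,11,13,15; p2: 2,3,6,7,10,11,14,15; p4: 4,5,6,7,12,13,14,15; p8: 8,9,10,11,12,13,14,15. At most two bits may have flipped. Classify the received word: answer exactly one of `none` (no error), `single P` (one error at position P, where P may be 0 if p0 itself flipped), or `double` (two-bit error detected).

s1: b1⊕b3⊕b5⊕b7⊕b9⊕b11⊕b13⊕b15 = 1⊕1⊕0⊕1⊕1⊕1⊕1⊕0 = 0
s2: b2⊕b3⊕b6⊕b7⊕b10⊕b11⊕b14⊕b15 = 1⊕1⊕0⊕1⊕0⊕1⊕1⊕0 = 1
s4: b4⊕b5⊕b6⊕b7⊕b12⊕b13⊕b14⊕b15 = 0⊕0⊕0⊕1⊕0⊕1⊕1⊕0 = 1
s8: b8⊕b9⊕b10⊕b11⊕b12⊕b13⊕b14⊕b15 = 0⊕1⊕0⊕1⊕0⊕1⊕1⊕0 = 0
Syndrome (s8...s1) = 0110 → position 6.
Overall parity (XOR of all 16 bits, including p0): 1⊕1⊕1⊕1⊕0⊕0⊕0⊕1⊕0⊕1⊕0⊕1⊕0⊕1⊕1⊕0 = 1
Overall=1, syndrome position=6 → single-bit error at position 6.

single 6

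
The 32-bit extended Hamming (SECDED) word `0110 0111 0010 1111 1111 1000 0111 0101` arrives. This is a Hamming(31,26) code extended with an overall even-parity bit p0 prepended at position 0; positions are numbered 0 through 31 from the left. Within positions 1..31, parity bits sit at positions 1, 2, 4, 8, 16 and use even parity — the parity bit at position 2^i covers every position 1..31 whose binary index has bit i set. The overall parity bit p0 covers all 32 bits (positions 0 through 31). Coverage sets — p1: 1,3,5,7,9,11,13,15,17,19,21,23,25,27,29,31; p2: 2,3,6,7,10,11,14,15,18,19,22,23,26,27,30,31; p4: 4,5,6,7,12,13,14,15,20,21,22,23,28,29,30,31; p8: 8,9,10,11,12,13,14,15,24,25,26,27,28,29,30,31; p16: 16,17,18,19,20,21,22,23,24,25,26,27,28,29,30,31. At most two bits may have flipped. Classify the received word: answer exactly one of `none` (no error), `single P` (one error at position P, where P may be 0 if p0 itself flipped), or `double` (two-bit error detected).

s1: b1⊕b3⊕b5⊕b7⊕b9⊕b11⊕b13⊕b15⊕b17⊕b19⊕b21⊕b23⊕b25⊕b27⊕b29⊕b31 = 1⊕0⊕1⊕1⊕0⊕0⊕1⊕1⊕1⊕1⊕0⊕0⊕1⊕1⊕1⊕1 = 1
s2: b2⊕b3⊕b6⊕b7⊕b10⊕b11⊕b14⊕b15⊕b18⊕b19⊕b22⊕b23⊕b26⊕b27⊕b30⊕b31 = 1⊕0⊕1⊕1⊕1⊕0⊕1⊕1⊕1⊕1⊕0⊕0⊕1⊕1⊕0⊕1 = 1
s4: b4⊕b5⊕b6⊕b7⊕b12⊕b13⊕b14⊕b15⊕b20⊕b21⊕b22⊕b23⊕b28⊕b29⊕b30⊕b31 = 0⊕1⊕1⊕1⊕1⊕1⊕1⊕1⊕1⊕0⊕0⊕0⊕0⊕1⊕0⊕1 = 0
s8: b8⊕b9⊕b10⊕b11⊕b12⊕b13⊕b14⊕b15⊕b24⊕b25⊕b26⊕b27⊕b28⊕b29⊕b30⊕b31 = 0⊕0⊕1⊕0⊕1⊕1⊕1⊕1⊕0⊕1⊕1⊕1⊕0⊕1⊕0⊕1 = 0
s16: b16⊕b17⊕b18⊕b19⊕b20⊕b21⊕b22⊕b23⊕b24⊕b25⊕b26⊕b27⊕b28⊕b29⊕b30⊕b31 = 1⊕1⊕1⊕1⊕1⊕0⊕0⊕0⊕0⊕1⊕1⊕1⊕0⊕1⊕0⊕1 = 0
Syndrome (s16...s1) = 00011 → position 3.
Overall parity (XOR of all 32 bits, including p0): 0⊕1⊕1⊕0⊕0⊕1⊕1⊕1⊕0⊕0⊕1⊕0⊕1⊕1⊕1⊕1⊕1⊕1⊕1⊕1⊕1⊕0⊕0⊕0⊕0⊕1⊕1⊕1⊕0⊕1⊕0⊕1 = 0
Overall=0, syndrome position=3 → double-bit error detected (uncorrectable).

double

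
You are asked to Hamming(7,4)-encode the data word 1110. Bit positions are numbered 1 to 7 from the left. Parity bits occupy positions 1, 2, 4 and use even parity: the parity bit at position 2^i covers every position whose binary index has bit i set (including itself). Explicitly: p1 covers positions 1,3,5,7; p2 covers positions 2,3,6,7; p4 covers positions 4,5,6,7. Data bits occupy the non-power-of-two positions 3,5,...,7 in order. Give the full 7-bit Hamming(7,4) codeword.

Place data bits at non-power-of-two positions: b3=1, b5=1, b6=1, b7=0.
p1 = XOR of data positions {3,5,7} = 1⊕1⊕0 = 0
p2 = XOR of data positions {3,6,7} = 1⊕1⊕0 = 0
p4 = XOR of data positions {5,6,7} = 1⊕1⊕0 = 0
Codeword b1..b7 = 0010110

0010110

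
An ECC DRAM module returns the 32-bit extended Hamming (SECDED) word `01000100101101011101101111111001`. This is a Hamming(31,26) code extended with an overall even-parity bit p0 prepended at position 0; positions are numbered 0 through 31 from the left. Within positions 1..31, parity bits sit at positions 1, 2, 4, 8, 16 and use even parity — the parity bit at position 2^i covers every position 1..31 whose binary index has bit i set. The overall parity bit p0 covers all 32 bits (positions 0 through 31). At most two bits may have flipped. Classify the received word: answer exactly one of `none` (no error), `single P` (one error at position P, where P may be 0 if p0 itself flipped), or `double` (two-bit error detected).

s1: b1⊕b3⊕b5⊕b7⊕b9⊕b11⊕b13⊕b15⊕b17⊕b19⊕b21⊕b23⊕b25⊕b27⊕b29⊕b31 = 1⊕0⊕1⊕0⊕0⊕1⊕1⊕1⊕1⊕1⊕0⊕1⊕1⊕1⊕0⊕1 = 1
s2: b2⊕b3⊕b6⊕b7⊕b10⊕b11⊕b14⊕b15⊕b18⊕b19⊕b22⊕b23⊕b26⊕b27⊕b30⊕b31 = 0⊕0⊕0⊕0⊕1⊕1⊕0⊕1⊕0⊕1⊕1⊕1⊕1⊕1⊕0⊕1 = 1
s4: b4⊕b5⊕b6⊕b7⊕b12⊕b13⊕b14⊕b15⊕b20⊕b21⊕b22⊕b23⊕b28⊕b29⊕b30⊕b31 = 0⊕1⊕0⊕0⊕0⊕1⊕0⊕1⊕1⊕0⊕1⊕1⊕1⊕0⊕0⊕1 = 0
s8: b8⊕b9⊕b10⊕b11⊕b12⊕b13⊕b14⊕b15⊕b24⊕b25⊕b26⊕b27⊕b28⊕b29⊕b30⊕b31 = 1⊕0⊕1⊕1⊕0⊕1⊕0⊕1⊕1⊕1⊕1⊕1⊕1⊕0⊕0⊕1 = 1
s16: b16⊕b17⊕b18⊕b19⊕b20⊕b21⊕b22⊕b23⊕b24⊕b25⊕b26⊕b27⊕b28⊕b29⊕b30⊕b31 = 1⊕1⊕0⊕1⊕1⊕0⊕1⊕1⊕1⊕1⊕1⊕1⊕1⊕0⊕0⊕1 = 0
Syndrome (s16...s1) = 01011 → position 11.
Overall parity (XOR of all 32 bits, including p0): 0⊕1⊕0⊕0⊕0⊕1⊕0⊕0⊕1⊕0⊕1⊕1⊕0⊕1⊕0⊕1⊕1⊕1⊕0⊕1⊕1⊕0⊕1⊕1⊕1⊕1⊕1⊕1⊕1⊕0⊕0⊕1 = 1
Overall=1, syndrome position=11 → single-bit error at position 11.

single 11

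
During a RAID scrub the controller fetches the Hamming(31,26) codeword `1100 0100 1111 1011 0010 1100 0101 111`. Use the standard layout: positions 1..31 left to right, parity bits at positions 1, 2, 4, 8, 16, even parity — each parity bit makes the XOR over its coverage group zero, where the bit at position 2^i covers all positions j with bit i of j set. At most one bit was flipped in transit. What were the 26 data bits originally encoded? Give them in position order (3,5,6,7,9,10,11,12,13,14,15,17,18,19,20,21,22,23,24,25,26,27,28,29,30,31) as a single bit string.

s1: b1⊕b3⊕b5⊕b7⊕b9⊕b11⊕b13⊕b15⊕b17⊕b19⊕b21⊕b23⊕b25⊕b27⊕b29⊕b31 = 1⊕0⊕0⊕0⊕1⊕1⊕1⊕1⊕0⊕1⊕1⊕0⊕0⊕0⊕1⊕1 = 1
s2: b2⊕b3⊕b6⊕b7⊕b10⊕b11⊕b14⊕b15⊕b18⊕b19⊕b22⊕b23⊕b26⊕b27⊕b30⊕b31 = 1⊕0⊕1⊕0⊕1⊕1⊕0⊕1⊕0⊕1⊕1⊕0⊕1⊕0⊕1⊕1 = 0
s4: b4⊕b5⊕b6⊕b7⊕b12⊕b13⊕b14⊕b15⊕b20⊕b21⊕b22⊕b23⊕b28⊕b29⊕b30⊕b31 = 0⊕0⊕1⊕0⊕1⊕1⊕0⊕1⊕0⊕1⊕1⊕0⊕1⊕1⊕1⊕1 = 0
s8: b8⊕b9⊕b10⊕b11⊕b12⊕b13⊕b14⊕b15⊕b24⊕b25⊕b26⊕b27⊕b28⊕b29⊕b30⊕b31 = 0⊕1⊕1⊕1⊕1⊕1⊕0⊕1⊕0⊕0⊕1⊕0⊕1⊕1⊕1⊕1 = 1
s16: b16⊕b17⊕b18⊕b19⊕b20⊕b21⊕b22⊕b23⊕b24⊕b25⊕b26⊕b27⊕b28⊕b29⊕b30⊕b31 = 1⊕0⊕0⊕1⊕0⊕1⊕1⊕0⊕0⊕0⊕1⊕0⊕1⊕1⊕1⊕1 = 1
Syndrome (s16...s1) = 11001 → position 25.
Flip bit 25: corrected codeword = 1100010011111011001011001101111
Data bits at positions 3,5,6,7,9,10,11,12,13,14,15,17,18,19,20,21,22,23,24,25,26,27,28,29,30,31: 00101111101001011001101111

00101111101001011001101111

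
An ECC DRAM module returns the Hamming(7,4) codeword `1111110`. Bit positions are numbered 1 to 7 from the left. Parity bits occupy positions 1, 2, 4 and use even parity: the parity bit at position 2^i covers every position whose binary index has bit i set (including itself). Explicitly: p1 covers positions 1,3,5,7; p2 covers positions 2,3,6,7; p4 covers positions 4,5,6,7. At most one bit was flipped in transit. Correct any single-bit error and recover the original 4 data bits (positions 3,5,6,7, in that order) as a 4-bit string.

s1: b1⊕b3⊕b5⊕b7 = 1⊕1⊕1⊕0 = 1
s2: b2⊕b3⊕b6⊕b7 = 1⊕1⊕1⊕0 = 1
s4: b4⊕b5⊕b6⊕b7 = 1⊕1⊕1⊕0 = 1
Syndrome (s4...s1) = 111 → position 7.
Flip bit 7: corrected codeword = 1111111
Data bits at positions 3,5,6,7: 1111

1111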